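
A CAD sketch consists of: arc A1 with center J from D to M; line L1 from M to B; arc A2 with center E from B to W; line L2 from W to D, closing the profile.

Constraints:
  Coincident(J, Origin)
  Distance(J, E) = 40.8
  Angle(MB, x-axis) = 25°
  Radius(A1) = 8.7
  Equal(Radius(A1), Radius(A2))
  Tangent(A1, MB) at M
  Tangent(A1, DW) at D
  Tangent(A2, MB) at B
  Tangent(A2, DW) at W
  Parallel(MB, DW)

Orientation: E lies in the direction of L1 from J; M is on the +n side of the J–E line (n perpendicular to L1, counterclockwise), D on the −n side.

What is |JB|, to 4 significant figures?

41.72

The slot axis is L1's direction at 25.0°, so u = (cos 25.0°, sin 25.0°) = (0.9063, 0.4226) and n = (−sin 25.0°, cos 25.0°) = (-0.4226, 0.9063). J is at the origin and E lies 40.8 along u from J, so E = 40.8·u = (36.98, 17.24). Tangency of A1 to both parallel lines with radius 8.7 puts M and D at J ± 8.7·n: M = (-3.677, 7.885), D = (3.677, -7.885). Equal radii place B and W the same way about E: B = E + 8.7·n = (33.30, 25.13), W = E − 8.7·n = (40.65, 9.358). Then |JB| = |B − J| = 41.72.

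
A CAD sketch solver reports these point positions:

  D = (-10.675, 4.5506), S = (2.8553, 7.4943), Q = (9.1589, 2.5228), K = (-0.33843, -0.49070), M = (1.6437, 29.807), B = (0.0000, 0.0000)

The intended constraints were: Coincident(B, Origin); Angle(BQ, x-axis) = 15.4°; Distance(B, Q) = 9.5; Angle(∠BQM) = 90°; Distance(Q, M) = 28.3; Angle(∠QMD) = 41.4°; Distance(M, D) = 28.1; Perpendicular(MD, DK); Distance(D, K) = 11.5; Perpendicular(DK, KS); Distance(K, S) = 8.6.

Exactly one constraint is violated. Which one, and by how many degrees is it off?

Perpendicular(DK, KS) — off by 4.20°.

B = (0.00, 0.00) ✓; BQ at 15.40° ✓; |BQ| = 9.500 ✓; ∠BQM = 90.00° ✓; |QM| = 28.30 ✓; ∠QMD = 41.40° ✓; |MD| = 28.10 ✓; ∠(MD, DK) = 90.00° ✓; |DK| = 11.50 ✓; ∠(DK, KS) = 94.20° ✗; |KS| = 8.600 ✓.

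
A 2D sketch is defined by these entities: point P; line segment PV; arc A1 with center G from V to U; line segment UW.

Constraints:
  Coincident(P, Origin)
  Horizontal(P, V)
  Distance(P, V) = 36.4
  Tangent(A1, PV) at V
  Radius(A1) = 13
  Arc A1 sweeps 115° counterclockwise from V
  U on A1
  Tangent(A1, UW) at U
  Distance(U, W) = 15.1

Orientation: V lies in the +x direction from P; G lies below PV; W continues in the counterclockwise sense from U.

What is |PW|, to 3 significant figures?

44.7

On A1, V sits at bearing 90° from G; a 115° counterclockwise sweep puts U at bearing 205°, so U = G + 13.0·(cos 205°, sin 205°) = (24.6, -18.5). A1 meets UW tangentially, so GU is at right angles to UW, so UW runs along (−sin 205°, cos 205°); with |UW| = 15.1, W = (31.0, -32.2). Then |PW| = |W − P| = 44.7.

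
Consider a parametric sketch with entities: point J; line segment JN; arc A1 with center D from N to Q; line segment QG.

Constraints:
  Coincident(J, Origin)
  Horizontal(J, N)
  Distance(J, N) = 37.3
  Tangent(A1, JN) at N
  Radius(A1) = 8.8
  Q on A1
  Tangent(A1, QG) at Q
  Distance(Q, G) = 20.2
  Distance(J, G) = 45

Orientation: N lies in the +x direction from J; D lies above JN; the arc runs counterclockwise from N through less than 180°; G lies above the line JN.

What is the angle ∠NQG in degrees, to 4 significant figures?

117.8°

Checks: |DQ| = 8.800 ✓; ∠(DQ, QG) = 90.00° ✓; |QG| = 20.20 ✓; |JG| = 45.00 ✓.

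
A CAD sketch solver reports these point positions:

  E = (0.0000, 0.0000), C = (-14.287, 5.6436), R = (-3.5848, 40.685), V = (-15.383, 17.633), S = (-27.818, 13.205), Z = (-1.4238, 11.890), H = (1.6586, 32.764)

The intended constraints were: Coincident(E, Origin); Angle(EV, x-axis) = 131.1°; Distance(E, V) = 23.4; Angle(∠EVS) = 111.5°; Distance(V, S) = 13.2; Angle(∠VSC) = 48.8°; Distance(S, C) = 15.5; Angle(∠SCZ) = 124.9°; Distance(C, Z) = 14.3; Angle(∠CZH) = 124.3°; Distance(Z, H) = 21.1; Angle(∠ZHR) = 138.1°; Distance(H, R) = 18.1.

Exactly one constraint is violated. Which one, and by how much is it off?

Distance(H, R) = 18.1 — off by 8.60.

E = (0.00, 0.00) ✓; EV at 131.1° ✓; |EV| = 23.40 ✓; ∠EVS = 111.5° ✓; |VS| = 13.20 ✓; ∠VSC = 48.80° ✓; |SC| = 15.50 ✓; ∠SCZ = 124.9° ✓; |CZ| = 14.30 ✓; ∠CZH = 124.3° ✓; |ZH| = 21.10 ✓; ∠ZHR = 138.1° ✓; |HR| = 9.499 ✗.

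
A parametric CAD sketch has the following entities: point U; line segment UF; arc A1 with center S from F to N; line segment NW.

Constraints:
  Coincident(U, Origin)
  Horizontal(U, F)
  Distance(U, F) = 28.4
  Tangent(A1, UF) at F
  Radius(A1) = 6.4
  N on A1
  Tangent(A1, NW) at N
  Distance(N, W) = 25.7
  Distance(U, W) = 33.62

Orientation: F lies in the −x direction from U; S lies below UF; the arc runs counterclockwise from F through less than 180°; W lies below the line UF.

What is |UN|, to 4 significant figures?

34.81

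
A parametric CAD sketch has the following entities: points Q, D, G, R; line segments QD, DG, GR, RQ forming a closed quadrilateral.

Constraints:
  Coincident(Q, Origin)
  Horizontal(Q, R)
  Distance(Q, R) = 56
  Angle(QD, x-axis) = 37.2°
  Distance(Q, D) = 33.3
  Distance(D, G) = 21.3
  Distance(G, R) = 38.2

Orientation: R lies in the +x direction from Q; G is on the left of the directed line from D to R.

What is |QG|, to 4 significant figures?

54.46

Q is at the origin; QR is horizontal with |QR| = 56.0 and R in +x, so R = (56.0, 0). QD runs at 37.2° with |QD| = 33.3, so D = (26.52, 20.13). G is determined by |DG| = 21.3 and |GR| = 38.2 together: it lies at the intersection of circle(D, 21.3) and circle(R, 38.2). With |DR| = 35.70, the foot of the radical line on DR is 3.762 from D and the perpendicular offset is √(21.3² − 3.762²) = 20.97. Taking the left-of-DR solution: G = (41.46, 35.32).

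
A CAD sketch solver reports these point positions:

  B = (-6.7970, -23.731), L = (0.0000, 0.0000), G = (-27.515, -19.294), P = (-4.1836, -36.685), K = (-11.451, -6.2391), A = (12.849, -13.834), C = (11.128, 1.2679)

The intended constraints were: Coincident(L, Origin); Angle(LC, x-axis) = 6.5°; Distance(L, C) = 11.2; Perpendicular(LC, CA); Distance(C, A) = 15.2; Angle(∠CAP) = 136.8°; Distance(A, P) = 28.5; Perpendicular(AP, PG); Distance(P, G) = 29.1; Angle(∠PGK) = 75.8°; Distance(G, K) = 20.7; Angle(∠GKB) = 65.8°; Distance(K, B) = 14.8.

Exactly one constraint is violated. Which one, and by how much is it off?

Distance(K, B) = 14.8 — off by 3.30.

L = (0.00, 0.00) ✓; LC at 6.500° ✓; |LC| = 11.20 ✓; ∠(LC, CA) = 90.00° ✓; |CA| = 15.20 ✓; ∠CAP = 136.8° ✓; |AP| = 28.50 ✓; ∠(AP, PG) = 90.00° ✓; |PG| = 29.10 ✓; ∠PGK = 75.80° ✓; |GK| = 20.70 ✓; ∠GKB = 65.80° ✓; |KB| = 18.10 ✗.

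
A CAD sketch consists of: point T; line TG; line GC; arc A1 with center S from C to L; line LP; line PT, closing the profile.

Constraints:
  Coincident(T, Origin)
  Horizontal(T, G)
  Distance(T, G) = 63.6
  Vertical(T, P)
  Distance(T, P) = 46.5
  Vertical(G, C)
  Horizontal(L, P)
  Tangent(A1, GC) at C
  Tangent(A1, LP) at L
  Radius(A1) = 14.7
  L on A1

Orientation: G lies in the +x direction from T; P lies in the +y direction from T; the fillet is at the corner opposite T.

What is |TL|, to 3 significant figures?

67.5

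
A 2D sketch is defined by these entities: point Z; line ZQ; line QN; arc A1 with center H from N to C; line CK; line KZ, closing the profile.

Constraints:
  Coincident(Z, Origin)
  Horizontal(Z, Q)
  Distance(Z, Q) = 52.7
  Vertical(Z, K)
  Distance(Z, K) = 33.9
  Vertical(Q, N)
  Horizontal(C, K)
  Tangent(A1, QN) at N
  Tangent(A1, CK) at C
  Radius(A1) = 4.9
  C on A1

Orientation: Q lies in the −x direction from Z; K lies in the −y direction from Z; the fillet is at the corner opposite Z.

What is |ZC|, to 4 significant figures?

58.60

Z is at the origin; ZQ is horizontal with |ZQ| = 52.7 and Q on the −x side, so Q = (-52.70, 0.000). Z and K share the same x with |ZK| = 33.9 and K on the −y side, so K = (0.000, -33.90). The virtual corner opposite Z is at (-52.70, -33.90). Tangency of A1 to QN means the radius HN is perpendicular to QN and the tangent condition forces HC to be normal to CK, with radius 4.9, so the center H sits 4.9 in from both sides at H = (-47.80, -29.00). That places the tangent points at N = (-52.70, -29.00) on QN and C = (-47.80, -33.90) on CK. Then |ZC| = |C − Z| = 58.60.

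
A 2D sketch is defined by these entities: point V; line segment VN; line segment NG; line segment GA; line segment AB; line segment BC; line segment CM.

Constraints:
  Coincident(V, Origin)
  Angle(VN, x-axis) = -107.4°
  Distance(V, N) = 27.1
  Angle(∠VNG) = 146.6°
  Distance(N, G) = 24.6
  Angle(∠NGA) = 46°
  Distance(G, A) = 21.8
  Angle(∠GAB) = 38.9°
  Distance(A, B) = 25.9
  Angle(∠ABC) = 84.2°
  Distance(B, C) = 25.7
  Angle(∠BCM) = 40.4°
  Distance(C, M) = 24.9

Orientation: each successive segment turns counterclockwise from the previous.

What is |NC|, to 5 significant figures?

37.367

∠GAB = 38.9° gives AB at -158.90° from the x-axis; with |AB| = 25.9, B = (-14.587, -39.952). ∠ABC = 84.2° gives BC at -63.100° from the x-axis; with |BC| = 25.7, C = (-2.9593, -62.871). Then |NC| = |C − N| = 37.367.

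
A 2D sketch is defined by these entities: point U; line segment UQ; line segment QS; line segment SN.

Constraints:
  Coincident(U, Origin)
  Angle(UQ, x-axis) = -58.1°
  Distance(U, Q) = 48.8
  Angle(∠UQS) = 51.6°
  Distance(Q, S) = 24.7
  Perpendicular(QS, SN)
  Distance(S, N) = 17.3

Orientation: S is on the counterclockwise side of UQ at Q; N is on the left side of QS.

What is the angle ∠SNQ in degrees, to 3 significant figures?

55.0°

U is at the origin; UQ runs at -58.1° with length 48.8, so Q = 48.8·(cos -58.1°, sin -58.1°) = (25.8, -41.4). ∠UQS = 51.6°, so QS runs at -58.1° + (180° − 51.6°) = 70.3° from the x-axis; with |QS| = 24.7, S = Q + 24.7·(cos 70.3°, sin 70.3°) = (34.1, -18.2). The perpendicularity gives SN at right angles to QS; with |SN| = 17.3 on the left of QS, N = S + 17.3·(-0.941, 0.337) = (17.8, -12.3). Then cos ∠SNQ = NS·NQ / (|NS||NQ|), giving 55.0°.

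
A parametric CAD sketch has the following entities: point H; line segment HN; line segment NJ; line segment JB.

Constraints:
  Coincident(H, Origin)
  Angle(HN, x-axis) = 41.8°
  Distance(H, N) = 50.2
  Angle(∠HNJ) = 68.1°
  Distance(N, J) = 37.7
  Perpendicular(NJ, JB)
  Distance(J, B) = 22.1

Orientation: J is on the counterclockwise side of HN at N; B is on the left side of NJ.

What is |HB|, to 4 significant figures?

30.97

∠HNJ = 68.1°, so NJ runs at 41.8° + (180° − 68.1°) = 153.7° from the x-axis; with |NJ| = 37.7, J = N + 37.7·(cos 153.7°, sin 153.7°) = (3.625, 50.16). NJ is perpendicular to JB; with |JB| = 22.1 on the left of NJ, B = J + 22.1·(-0.4431, -0.8965) = (-6.167, 30.35). Then |HB| = |B − H| = 30.97.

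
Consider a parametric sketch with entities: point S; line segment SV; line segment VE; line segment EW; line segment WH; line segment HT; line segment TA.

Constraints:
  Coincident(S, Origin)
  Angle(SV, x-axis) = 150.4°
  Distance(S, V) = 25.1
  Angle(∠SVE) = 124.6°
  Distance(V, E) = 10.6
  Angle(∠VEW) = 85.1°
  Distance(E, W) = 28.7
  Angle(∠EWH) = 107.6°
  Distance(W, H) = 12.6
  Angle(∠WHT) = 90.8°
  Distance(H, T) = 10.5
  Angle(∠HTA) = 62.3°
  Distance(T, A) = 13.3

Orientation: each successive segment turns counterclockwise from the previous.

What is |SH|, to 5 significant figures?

14.724

∠VEW = 85.1° gives EW at -59.300° from the x-axis; with |EW| = 28.7, W = (-16.715, -16.893). ∠EWH = 107.6° gives WH at 13.100° from the x-axis; with |WH| = 12.6, H = (-4.4430, -14.037). Then |SH| = |H − S| = 14.724.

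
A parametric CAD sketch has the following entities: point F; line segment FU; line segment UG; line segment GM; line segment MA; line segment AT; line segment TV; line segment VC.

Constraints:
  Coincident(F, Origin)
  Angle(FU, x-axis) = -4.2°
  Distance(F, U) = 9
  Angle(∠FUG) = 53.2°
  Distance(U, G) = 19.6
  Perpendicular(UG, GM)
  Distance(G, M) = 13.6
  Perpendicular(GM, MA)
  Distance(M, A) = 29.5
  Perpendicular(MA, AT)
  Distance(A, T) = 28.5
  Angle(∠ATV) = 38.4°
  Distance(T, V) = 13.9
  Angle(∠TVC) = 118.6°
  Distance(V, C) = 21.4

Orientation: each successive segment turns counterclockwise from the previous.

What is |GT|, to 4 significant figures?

33.05

F is at the origin; FU runs at -4.2° with length 9.0, so U = (8.976, -0.6591). ∠FUG = 53.2° gives UG at 122.6° from the x-axis; with |UG| = 19.6, G = (-1.584, 15.85). UG ⟂ GM, so GM runs at -147.4°; with |GM| = 13.6, M = (-13.04, 8.526). GM is perpendicular to MA, so MA runs at -57.40°; with |MA| = 29.5, A = (2.852, -16.33). The perpendicularity gives AT at right angles to MA, so AT runs at 32.60°; with |AT| = 28.5, T = (26.86, -0.9717). Then |GT| = |T − G| = 33.05.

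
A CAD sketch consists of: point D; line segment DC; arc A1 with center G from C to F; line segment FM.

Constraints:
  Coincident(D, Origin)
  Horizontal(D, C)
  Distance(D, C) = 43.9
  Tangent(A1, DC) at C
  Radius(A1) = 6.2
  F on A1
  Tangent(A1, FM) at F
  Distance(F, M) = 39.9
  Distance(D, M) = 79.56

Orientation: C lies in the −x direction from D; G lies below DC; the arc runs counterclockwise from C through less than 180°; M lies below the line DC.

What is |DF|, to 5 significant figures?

49.187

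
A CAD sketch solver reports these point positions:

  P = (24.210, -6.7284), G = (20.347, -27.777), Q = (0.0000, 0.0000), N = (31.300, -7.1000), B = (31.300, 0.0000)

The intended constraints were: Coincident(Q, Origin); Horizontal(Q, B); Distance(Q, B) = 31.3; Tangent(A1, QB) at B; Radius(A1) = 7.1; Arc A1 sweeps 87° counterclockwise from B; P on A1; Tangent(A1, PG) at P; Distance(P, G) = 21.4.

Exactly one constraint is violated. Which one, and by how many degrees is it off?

Tangent(A1, PG) at P — off by 7.40°.

Q = (0.00, 0.00) ✓; Q.y = 0.00, B.y = 0.00 ✓; |QB| = 31.30 ✓; ∠(NB, BQ) = 90.00° ✓; |NB| = 7.100 ✓; bearing(N→P) − bearing(N→B) = 87.00° ✓; |NP| = 7.100 ✓; ∠(NP, PG) = 97.40° ✗; |PG| = 21.40 ✓.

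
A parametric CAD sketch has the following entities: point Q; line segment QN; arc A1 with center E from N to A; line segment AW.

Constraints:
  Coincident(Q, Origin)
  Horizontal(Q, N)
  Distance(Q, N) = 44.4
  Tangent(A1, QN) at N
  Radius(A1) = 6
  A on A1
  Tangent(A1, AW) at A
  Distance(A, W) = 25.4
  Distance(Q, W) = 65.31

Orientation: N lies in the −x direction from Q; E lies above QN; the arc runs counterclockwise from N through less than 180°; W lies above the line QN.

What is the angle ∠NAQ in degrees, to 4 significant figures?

96.49°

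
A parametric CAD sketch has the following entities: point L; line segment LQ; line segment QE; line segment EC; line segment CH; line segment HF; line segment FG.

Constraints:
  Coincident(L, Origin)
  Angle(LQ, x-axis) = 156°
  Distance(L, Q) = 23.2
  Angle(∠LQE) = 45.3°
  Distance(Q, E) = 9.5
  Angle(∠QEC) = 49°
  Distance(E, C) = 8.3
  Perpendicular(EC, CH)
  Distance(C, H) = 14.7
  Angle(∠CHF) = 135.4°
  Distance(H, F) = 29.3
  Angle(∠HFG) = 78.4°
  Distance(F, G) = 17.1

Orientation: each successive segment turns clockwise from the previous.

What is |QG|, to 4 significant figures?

31.40

L is at the origin; LQ runs at 156.0° with length 23.2, so Q = (-21.19, 9.436). ∠LQE = 45.3° gives QE at 21.30° from the x-axis; with |QE| = 9.5, E = (-12.34, 12.89). ∠QEC = 49.0° gives EC at -109.7° from the x-axis; with |EC| = 8.3, C = (-15.14, 5.073). EC is perpendicular to CH, so CH runs at 160.3°; with |CH| = 14.7, H = (-28.98, 10.03). ∠CHF = 135.4° gives HF at 115.7° from the x-axis; with |HF| = 29.3, F = (-41.69, 36.43). ∠HFG = 78.4° gives FG at 14.10° from the x-axis; with |FG| = 17.1, G = (-25.10, 40.60). Then |QG| = |G − Q| = 31.40.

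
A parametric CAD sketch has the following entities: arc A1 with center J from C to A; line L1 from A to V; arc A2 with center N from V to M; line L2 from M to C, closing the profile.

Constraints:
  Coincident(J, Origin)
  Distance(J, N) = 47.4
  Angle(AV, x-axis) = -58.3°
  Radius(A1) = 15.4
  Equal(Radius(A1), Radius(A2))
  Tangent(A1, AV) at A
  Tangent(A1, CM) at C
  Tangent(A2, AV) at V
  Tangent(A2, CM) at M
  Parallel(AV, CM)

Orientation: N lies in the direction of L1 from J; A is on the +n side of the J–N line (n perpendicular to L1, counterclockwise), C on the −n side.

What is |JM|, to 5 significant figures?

49.839

Tangency of A1 to both parallel lines with radius 15.4 puts A and C at J ± 15.4·n: A = (13.102, 8.0923), C = (-13.102, -8.0923). Equal radii place V and M the same way about N: V = N + 15.4·n = (38.010, -32.236), M = N − 15.4·n = (11.805, -48.421). Then |JM| = |M − J| = 49.839.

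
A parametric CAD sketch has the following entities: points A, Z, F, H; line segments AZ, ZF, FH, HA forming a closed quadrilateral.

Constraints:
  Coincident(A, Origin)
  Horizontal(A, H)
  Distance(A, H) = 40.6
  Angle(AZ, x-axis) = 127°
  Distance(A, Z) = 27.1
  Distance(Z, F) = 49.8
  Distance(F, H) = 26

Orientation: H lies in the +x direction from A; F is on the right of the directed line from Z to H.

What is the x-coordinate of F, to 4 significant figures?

18.61

Checks: |ZF| = 49.80 ✓; |FH| = 26.00 ✓.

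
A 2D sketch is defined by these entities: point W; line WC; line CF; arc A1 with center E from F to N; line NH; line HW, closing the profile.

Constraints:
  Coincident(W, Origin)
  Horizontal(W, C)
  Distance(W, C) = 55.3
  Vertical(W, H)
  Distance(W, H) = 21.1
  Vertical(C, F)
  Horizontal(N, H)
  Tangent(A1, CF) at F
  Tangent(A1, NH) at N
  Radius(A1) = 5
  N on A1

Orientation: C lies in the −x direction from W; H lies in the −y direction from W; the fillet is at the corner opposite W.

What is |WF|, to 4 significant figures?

57.60

W is at the origin; WC is horizontal with |WC| = 55.3 and C on the −x side, so C = (-55.30, 0.000). W and H share the same x with |WH| = 21.1 and H on the −y side, so H = (0.000, -21.10). The virtual corner opposite W is at (-55.30, -21.10). The tangent condition forces EF to be normal to CF and since A1 is tangent to NH there, EN ⟂ NH, with radius 5.0, so the center E sits 5.0 in from both sides at E = (-50.30, -16.10). That places the tangent points at F = (-55.30, -16.10) on CF and N = (-50.30, -21.10) on NH. Then |WF| = |F − W| = 57.60.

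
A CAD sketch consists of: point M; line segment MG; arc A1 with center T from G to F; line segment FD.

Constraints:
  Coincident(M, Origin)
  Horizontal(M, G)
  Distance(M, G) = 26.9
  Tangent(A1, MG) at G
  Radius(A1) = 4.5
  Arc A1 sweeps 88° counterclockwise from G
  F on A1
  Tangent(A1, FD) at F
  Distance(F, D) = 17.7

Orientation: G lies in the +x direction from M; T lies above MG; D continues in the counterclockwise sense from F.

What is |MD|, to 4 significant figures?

38.86

M is at the origin; M and G share the same y with |MG| = 26.9 and G on the +x side, so G = (26.90, 0.000). Tangency of A1 to MG means the radius TG is perpendicular to MG, so T = G + (0, 4.5) = (26.90, 4.500). On A1, G sits at bearing -90° from T; an 88° counterclockwise sweep puts F at bearing -2°, so F = T + 4.5·(cos -2°, sin -2°) = (31.40, 4.343). Tangency of A1 to FD means the radius TF is perpendicular to FD, so FD runs along (−sin -2°, cos -2°); with |FD| = 17.7, D = (32.01, 22.03). Then |MD| = |D − M| = 38.86.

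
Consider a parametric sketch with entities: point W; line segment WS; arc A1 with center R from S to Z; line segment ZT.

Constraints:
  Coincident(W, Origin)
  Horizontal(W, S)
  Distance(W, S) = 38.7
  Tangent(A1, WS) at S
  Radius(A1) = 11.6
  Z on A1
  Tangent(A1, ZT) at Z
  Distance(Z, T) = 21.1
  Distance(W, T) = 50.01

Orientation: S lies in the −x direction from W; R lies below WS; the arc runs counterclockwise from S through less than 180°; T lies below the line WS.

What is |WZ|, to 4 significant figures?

51.44

W is at the origin; W and S share the same y with |WS| = 38.7 and S on the −x side, so S = (-38.70, 0.000). A1 meets WS tangentially, so RS is at right angles to WS, so R = S + (0, -11.6) = (-38.70, -11.60). Since RZ ⟂ ZT (tangency), |RT| = √(11.6² + 21.1²) = 24.08 regardless of where Z sits on A1. So T lies on both circle(W, 50.01) and circle(R, 24.08); the below-WS intersection is T = (-35.29, -35.44). Z is the foot of the tangent from T: Z = (-47.97, -18.57).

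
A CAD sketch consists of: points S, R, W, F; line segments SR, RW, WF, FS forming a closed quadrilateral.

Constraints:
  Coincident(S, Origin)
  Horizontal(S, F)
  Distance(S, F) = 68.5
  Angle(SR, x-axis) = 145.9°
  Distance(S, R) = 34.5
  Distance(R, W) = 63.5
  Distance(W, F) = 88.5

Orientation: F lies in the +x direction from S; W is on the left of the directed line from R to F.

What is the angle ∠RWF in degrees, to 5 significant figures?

79.397°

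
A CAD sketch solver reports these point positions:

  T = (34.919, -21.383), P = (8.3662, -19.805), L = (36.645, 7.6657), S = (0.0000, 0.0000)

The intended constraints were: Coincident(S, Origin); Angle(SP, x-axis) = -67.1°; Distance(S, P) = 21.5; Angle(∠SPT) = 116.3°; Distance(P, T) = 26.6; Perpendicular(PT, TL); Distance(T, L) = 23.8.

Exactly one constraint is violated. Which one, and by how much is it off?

Distance(T, L) = 23.8 — off by 5.30.

S = (0.00, 0.00) ✓; SP at -67.10° ✓; |SP| = 21.50 ✓; ∠SPT = 116.3° ✓; |PT| = 26.60 ✓; ∠(PT, TL) = 90.00° ✓; |TL| = 29.10 ✗.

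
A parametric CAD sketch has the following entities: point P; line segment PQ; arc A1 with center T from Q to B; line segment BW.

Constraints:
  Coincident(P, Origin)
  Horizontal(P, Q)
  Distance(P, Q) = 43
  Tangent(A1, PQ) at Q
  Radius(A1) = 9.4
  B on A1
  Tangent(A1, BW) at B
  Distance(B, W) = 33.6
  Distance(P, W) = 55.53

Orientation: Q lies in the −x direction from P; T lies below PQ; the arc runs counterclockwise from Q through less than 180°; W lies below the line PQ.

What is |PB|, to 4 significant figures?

53.08

P is at the origin; P and Q share the same y with |PQ| = 43.0 and Q on the −x side, so Q = (-43.00, 0.000). The tangent condition forces TQ to be normal to PQ, so T = Q + (0, -9.4) = (-43.00, -9.400). Since TB ⟂ BW (tangency), |TW| = √(9.4² + 33.6²) = 34.89 regardless of where B sits on A1. So W lies on both circle(P, 55.53) and circle(T, 34.89); the below-PQ intersection is W = (-34.76, -43.30). B is the foot of the tangent from W: B = (-51.20, -14.00).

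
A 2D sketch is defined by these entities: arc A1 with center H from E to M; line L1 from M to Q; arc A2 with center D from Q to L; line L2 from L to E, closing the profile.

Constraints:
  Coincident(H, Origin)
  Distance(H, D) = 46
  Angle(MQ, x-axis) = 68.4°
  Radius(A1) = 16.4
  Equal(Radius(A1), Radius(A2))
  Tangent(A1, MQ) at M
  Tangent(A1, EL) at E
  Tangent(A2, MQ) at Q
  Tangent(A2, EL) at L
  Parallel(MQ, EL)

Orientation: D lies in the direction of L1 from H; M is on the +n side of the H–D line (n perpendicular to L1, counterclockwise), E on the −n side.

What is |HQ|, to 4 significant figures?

48.84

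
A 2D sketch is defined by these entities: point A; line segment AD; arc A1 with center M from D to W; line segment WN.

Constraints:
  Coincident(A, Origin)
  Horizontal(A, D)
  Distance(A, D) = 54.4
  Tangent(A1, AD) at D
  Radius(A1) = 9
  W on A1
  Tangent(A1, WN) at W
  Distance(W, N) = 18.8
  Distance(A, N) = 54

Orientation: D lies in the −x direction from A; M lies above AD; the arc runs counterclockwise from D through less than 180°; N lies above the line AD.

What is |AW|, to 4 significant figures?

46.36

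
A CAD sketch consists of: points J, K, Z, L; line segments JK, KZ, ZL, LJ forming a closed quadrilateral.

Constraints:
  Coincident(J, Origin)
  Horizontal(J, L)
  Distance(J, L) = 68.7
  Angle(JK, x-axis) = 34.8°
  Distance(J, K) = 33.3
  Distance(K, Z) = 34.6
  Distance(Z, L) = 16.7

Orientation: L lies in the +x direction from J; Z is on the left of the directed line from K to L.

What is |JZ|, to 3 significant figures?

63.6

Checks: |KZ| = 34.60 ✓; |ZL| = 16.70 ✓.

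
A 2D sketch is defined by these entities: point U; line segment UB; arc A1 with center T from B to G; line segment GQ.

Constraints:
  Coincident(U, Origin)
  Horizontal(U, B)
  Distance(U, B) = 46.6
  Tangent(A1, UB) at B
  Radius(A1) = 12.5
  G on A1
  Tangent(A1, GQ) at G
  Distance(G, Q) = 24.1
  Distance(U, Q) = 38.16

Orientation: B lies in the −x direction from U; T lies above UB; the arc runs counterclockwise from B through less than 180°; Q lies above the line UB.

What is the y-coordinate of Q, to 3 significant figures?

28.9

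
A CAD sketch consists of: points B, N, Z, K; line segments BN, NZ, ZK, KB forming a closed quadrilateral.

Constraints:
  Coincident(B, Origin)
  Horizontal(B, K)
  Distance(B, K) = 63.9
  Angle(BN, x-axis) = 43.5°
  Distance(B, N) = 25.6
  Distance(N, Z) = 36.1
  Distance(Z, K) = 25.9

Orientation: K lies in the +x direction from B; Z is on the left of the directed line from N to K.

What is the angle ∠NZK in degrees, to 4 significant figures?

102.1°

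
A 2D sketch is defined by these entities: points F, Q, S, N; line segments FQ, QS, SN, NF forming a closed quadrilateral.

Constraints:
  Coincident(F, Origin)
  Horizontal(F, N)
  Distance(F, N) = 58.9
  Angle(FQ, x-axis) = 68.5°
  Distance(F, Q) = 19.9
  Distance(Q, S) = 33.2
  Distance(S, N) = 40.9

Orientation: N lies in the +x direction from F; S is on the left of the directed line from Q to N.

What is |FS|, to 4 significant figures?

50.07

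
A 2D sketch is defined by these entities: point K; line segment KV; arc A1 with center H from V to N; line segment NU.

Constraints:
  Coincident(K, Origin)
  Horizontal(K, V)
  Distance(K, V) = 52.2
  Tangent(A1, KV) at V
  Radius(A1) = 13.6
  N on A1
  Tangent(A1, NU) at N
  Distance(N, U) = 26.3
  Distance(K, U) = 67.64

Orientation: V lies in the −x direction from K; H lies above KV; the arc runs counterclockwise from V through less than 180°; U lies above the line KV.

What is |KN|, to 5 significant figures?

44.702

Checks: |HN| = 13.60 ✓; ∠(HN, NU) = 90.00° ✓; |NU| = 26.30 ✓; |KU| = 67.64 ✓.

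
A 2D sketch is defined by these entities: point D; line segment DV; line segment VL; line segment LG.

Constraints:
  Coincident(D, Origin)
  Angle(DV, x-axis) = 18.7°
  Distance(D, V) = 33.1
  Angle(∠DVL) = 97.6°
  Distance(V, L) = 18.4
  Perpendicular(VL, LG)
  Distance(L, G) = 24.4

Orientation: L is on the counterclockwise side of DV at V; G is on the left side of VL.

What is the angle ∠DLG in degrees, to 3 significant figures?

34.8°

D is at the origin; DV runs at 18.7° with length 33.1, so V = 33.1·(cos 18.7°, sin 18.7°) = (31.4, 10.6). ∠DVL = 97.6°, so VL runs at 18.7° + (180° − 97.6°) = 101° from the x-axis; with |VL| = 18.4, L = V + 18.4·(cos 101°, sin 101°) = (27.8, 28.7). VL is perpendicular to LG; with |LG| = 24.4 on the left of VL, G = L + 24.4·(-0.981, -0.193) = (3.87, 24.0). Then cos ∠DLG = LD·LG / (|LD||LG|), giving 34.8°.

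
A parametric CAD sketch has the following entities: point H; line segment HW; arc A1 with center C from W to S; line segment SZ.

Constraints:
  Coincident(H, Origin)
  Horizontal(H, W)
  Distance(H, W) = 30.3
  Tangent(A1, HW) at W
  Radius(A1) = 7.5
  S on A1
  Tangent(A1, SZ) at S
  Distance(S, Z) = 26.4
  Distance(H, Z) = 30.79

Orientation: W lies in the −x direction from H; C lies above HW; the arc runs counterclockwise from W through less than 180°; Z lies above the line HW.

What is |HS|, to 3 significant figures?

23.9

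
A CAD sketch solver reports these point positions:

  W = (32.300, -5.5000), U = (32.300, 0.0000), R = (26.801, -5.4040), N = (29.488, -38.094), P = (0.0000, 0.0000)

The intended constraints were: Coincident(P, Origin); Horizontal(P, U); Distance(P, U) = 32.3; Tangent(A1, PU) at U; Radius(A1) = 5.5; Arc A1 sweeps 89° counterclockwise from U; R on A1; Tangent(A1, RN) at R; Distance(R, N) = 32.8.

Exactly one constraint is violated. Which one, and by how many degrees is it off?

Tangent(A1, RN) at R — off by 5.70°.

P = (0.00, 0.00) ✓; P.y = 0.00, U.y = 0.00 ✓; |PU| = 32.30 ✓; ∠(WU, UP) = 90.00° ✓; |WU| = 5.500 ✓; bearing(W→R) − bearing(W→U) = 89.00° ✓; |WR| = 5.500 ✓; ∠(WR, RN) = 84.30° ✗; |RN| = 32.80 ✓.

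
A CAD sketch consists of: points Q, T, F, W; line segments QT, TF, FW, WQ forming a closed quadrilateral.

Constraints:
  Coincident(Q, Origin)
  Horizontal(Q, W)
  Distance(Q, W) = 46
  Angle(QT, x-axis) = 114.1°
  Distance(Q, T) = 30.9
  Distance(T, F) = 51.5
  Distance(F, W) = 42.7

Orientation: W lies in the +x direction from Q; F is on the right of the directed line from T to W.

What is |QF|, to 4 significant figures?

20.61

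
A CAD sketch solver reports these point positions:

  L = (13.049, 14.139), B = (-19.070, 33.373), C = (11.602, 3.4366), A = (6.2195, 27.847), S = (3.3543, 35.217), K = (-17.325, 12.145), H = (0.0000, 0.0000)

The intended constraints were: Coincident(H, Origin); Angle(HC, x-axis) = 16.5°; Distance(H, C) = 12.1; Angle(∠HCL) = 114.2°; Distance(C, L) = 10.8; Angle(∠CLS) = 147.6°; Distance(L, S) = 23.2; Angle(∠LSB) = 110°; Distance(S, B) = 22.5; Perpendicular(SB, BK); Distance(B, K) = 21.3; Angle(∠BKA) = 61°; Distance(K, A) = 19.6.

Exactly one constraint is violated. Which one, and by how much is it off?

Distance(K, A) = 19.6 — off by 8.70.

H = (0.00, 0.00) ✓; HC at 16.50° ✓; |HC| = 12.10 ✓; ∠HCL = 114.2° ✓; |CL| = 10.80 ✓; ∠CLS = 147.6° ✓; |LS| = 23.20 ✓; ∠LSB = 110.0° ✓; |SB| = 22.50 ✓; ∠(SB, BK) = 90.00° ✓; |BK| = 21.30 ✓; ∠BKA = 61.00° ✓; |KA| = 28.30 ✗.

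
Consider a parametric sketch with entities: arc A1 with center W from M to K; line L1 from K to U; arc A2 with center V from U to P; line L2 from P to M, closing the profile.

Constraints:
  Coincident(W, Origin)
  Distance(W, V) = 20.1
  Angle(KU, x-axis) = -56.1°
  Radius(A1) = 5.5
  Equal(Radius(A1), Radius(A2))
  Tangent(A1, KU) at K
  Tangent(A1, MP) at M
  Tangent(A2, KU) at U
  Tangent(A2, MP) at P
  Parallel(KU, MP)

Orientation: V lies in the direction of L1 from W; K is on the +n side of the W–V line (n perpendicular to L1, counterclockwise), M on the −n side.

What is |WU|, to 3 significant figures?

20.8

Tangency of A1 to both parallel lines with radius 5.5 puts K and M at W ± 5.5·n: K = (4.57, 3.07), M = (-4.57, -3.07). Equal radii place U and P the same way about V: U = V + 5.5·n = (15.8, -13.6), P = V − 5.5·n = (6.65, -19.8). Then |WU| = |U − W| = 20.8.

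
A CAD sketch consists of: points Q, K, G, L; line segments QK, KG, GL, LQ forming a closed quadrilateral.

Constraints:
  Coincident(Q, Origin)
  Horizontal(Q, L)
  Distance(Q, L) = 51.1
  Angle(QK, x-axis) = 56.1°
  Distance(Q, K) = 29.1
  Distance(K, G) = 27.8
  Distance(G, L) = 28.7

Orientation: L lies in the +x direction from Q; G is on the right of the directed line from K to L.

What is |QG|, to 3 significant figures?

22.7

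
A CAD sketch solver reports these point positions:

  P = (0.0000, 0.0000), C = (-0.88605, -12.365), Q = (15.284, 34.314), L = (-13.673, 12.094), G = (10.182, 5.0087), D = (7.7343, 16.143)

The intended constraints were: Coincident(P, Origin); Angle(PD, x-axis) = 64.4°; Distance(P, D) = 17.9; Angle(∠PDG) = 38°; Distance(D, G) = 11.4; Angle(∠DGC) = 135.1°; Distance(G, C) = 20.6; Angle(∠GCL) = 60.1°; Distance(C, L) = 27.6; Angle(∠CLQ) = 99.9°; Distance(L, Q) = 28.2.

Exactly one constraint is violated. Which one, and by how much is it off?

Distance(L, Q) = 28.2 — off by 8.30.

P = (0.00, 0.00) ✓; PD at 64.40° ✓; |PD| = 17.90 ✓; ∠PDG = 38.00° ✓; |DG| = 11.40 ✓; ∠DGC = 135.1° ✓; |GC| = 20.60 ✓; ∠GCL = 60.10° ✓; |CL| = 27.60 ✓; ∠CLQ = 99.90° ✓; |LQ| = 36.50 ✗.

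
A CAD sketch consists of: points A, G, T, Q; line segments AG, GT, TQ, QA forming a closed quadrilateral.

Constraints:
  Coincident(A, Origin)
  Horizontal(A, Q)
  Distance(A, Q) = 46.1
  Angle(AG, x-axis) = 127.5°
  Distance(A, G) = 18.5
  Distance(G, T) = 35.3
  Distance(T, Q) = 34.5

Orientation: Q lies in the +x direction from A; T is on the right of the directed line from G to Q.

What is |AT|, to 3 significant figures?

17.1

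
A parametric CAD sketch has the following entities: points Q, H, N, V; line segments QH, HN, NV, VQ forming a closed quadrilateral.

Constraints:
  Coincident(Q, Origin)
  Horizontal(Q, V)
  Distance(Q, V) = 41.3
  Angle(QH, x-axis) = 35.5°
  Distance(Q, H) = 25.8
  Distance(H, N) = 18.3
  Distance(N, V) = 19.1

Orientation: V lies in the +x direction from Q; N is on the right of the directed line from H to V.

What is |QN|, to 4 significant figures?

22.71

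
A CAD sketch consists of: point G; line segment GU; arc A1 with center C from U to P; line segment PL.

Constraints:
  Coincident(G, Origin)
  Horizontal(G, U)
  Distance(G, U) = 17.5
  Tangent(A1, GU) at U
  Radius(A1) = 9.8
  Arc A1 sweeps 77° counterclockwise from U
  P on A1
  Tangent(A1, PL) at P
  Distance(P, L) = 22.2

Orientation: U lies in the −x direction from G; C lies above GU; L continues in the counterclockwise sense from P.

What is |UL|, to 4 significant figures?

32.64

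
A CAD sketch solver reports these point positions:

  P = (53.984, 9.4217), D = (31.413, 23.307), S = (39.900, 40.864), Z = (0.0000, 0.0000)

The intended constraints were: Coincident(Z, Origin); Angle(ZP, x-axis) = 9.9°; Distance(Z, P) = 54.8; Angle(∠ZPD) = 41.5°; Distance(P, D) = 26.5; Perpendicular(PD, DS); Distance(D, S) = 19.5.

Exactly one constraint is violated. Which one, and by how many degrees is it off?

Perpendicular(PD, DS) — off by 5.80°.

Z = (0.00, 0.00) ✓; ZP at 9.900° ✓; |ZP| = 54.80 ✓; ∠ZPD = 41.50° ✓; |PD| = 26.50 ✓; ∠(PD, DS) = 84.20° ✗; |DS| = 19.50 ✓.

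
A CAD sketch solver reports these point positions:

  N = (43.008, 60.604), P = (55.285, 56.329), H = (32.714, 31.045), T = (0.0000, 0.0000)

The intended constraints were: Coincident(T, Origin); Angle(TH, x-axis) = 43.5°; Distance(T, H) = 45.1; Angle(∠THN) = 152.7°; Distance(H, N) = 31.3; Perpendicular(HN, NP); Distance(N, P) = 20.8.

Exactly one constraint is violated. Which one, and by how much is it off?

Distance(N, P) = 20.8 — off by 7.80.

T = (0.00, 0.00) ✓; TH at 43.50° ✓; |TH| = 45.10 ✓; ∠THN = 152.7° ✓; |HN| = 31.30 ✓; ∠(HN, NP) = 90.00° ✓; |NP| = 13.00 ✗.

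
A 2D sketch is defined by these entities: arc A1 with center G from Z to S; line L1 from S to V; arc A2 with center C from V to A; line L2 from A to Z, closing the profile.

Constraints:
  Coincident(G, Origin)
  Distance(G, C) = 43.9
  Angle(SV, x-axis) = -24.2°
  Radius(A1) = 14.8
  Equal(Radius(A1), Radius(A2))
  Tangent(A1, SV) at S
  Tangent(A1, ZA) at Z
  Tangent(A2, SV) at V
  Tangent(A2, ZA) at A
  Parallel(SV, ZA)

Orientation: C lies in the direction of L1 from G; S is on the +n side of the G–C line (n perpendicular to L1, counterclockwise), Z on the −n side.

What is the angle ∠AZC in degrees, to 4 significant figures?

18.63°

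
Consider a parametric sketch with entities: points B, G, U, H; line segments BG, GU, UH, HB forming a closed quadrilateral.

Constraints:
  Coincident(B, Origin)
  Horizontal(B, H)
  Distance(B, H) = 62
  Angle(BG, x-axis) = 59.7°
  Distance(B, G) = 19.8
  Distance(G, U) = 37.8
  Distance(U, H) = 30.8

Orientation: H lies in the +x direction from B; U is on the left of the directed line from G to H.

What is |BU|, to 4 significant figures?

53.65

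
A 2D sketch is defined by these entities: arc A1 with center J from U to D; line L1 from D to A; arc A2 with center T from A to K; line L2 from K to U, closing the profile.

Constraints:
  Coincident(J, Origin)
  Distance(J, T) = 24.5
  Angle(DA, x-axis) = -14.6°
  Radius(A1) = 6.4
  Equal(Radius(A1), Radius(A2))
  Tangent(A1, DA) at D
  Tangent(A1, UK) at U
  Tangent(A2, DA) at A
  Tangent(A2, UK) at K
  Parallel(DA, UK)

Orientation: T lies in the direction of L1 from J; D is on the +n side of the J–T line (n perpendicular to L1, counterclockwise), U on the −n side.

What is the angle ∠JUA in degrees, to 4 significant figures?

62.42°

The slot axis is L1's direction at -14.6°, so u = (cos -14.6°, sin -14.6°) = (0.9677, -0.2521) and n = (−sin -14.6°, cos -14.6°) = (0.2521, 0.9677). J is at the origin and T lies 24.5 along u from J, so T = 24.5·u = (23.71, -6.176). Tangency of A1 to both parallel lines with radius 6.4 puts D and U at J ± 6.4·n: D = (1.613, 6.193), U = (-1.613, -6.193). Equal radii place A and K the same way about T: A = T + 6.4·n = (25.32, 0.01764), K = T − 6.4·n = (22.10, -12.37). Then cos ∠JUA = UJ·UA / (|UJ||UA|), giving 62.42°.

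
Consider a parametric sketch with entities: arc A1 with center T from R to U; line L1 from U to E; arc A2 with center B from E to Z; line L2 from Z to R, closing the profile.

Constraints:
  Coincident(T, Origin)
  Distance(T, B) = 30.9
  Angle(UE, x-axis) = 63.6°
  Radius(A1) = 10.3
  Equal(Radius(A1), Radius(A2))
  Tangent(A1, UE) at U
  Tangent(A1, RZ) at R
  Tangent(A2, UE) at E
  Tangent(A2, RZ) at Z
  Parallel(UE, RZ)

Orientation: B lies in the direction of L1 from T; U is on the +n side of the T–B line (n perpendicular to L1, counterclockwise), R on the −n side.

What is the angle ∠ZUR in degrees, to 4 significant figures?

56.31°

The slot axis is L1's direction at 63.6°, so u = (cos 63.6°, sin 63.6°) = (0.4446, 0.8957) and n = (−sin 63.6°, cos 63.6°) = (-0.8957, 0.4446). T is at the origin and B lies 30.9 along u from T, so B = 30.9·u = (13.74, 27.68). Tangency of A1 to both parallel lines with radius 10.3 puts U and R at T ± 10.3·n: U = (-9.226, 4.580), R = (9.226, -4.580). Equal radii place E and Z the same way about B: E = B + 10.3·n = (4.513, 32.26), Z = B − 10.3·n = (22.97, 23.10). Then cos ∠ZUR = UZ·UR / (|UZ||UR|), giving 56.31°.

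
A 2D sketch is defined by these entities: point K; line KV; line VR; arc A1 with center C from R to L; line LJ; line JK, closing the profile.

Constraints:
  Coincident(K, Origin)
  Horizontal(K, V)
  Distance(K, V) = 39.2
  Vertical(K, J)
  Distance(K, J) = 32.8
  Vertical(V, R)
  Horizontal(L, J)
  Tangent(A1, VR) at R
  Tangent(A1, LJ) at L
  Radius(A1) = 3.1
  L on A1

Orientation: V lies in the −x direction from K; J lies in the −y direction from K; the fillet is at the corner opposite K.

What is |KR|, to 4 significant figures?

49.18

K is at the origin; K and V share the same y with |KV| = 39.2 and V on the −x side, so V = (-39.20, 0.000). K and J share the same x with |KJ| = 32.8 and J on the −y side, so J = (0.000, -32.80). The virtual corner opposite K is at (-39.20, -32.80). A1 meets VR tangentially, so CR is at right angles to VR and since A1 is tangent to LJ there, CL ⟂ LJ, with radius 3.1, so the center C sits 3.1 in from both sides at C = (-36.10, -29.70). That places the tangent points at R = (-39.20, -29.70) on VR and L = (-36.10, -32.80) on LJ. Then |KR| = |R − K| = 49.18.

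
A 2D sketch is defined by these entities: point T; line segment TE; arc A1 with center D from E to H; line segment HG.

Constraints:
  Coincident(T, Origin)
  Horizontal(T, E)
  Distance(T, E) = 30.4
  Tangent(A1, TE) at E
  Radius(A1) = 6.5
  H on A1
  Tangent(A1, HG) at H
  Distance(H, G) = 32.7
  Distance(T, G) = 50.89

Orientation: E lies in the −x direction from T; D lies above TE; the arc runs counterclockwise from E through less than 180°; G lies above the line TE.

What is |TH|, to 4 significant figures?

25.38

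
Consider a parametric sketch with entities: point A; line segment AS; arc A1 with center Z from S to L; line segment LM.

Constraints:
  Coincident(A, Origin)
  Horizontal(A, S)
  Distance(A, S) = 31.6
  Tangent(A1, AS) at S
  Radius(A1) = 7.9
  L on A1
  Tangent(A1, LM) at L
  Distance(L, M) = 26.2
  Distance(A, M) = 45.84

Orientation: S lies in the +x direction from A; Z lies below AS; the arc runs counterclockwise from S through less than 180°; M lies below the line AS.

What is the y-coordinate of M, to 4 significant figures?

-35.18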